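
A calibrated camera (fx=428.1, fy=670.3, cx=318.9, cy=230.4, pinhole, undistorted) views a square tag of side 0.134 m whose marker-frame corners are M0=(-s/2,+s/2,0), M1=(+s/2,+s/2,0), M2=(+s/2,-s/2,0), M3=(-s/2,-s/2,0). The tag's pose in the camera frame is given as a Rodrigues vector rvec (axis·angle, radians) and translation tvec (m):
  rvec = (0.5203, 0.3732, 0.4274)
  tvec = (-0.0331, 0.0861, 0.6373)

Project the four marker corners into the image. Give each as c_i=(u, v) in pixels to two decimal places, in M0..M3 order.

Intrinsics K: fx=428.1, fy=670.3, cx=318.9, cy=230.4
Marker side s = 0.134 m; corners in marker frame (Z=0):
  M0 = (-0.0670, +0.0670, 0)
  M1 = (+0.0670, +0.0670, 0)
  M2 = (+0.0670, -0.0670, 0)
  M3 = (-0.0670, -0.0670, 0)
rvec = (0.5203, 0.3732, 0.4274), |rvec| = θ = 0.76984 rad = 44.109°
Rodrigues: sinθ=0.69602, 1−cosθ=0.28198; R = I + sinθ·[k]× + (1−cosθ)·[k]×²:
    [+0.84682 -0.29403 +0.44322]
    [+0.47880 +0.78429 -0.39452]
    [-0.23161 +0.54630 +0.80493]
t = (-0.0331, 0.0861, 0.6373) m
M0: Pc = R·M0+t = (-0.10954, +0.10657, +0.68942); u = 428.1·(-0.10954)/0.68942 + 318.9 = 250.8823, v = 670.3·(+0.10657)/0.68942 + 230.4 = 334.0119
M1: Pc = R·M1+t = (+0.00394, +0.17073, +0.65838); u = 428.1·(+0.00394)/0.65838 + 318.9 = 321.4599, v = 670.3·(+0.17073)/0.65838 + 230.4 = 404.2168
M2: Pc = R·M2+t = (+0.04334, +0.06563, +0.58518); u = 428.1·(+0.04334)/0.58518 + 318.9 = 350.6040, v = 670.3·(+0.06563)/0.58518 + 230.4 = 305.5795
M3: Pc = R·M3+t = (-0.07014, +0.00147, +0.61622); u = 428.1·(-0.07014)/0.61622 + 318.9 = 270.1741, v = 670.3·(+0.00147)/0.61622 + 230.4 = 232.0023

c0=(250.88, 334.01) c1=(321.46, 404.22) c2=(350.60, 305.58) c3=(270.17, 232.00)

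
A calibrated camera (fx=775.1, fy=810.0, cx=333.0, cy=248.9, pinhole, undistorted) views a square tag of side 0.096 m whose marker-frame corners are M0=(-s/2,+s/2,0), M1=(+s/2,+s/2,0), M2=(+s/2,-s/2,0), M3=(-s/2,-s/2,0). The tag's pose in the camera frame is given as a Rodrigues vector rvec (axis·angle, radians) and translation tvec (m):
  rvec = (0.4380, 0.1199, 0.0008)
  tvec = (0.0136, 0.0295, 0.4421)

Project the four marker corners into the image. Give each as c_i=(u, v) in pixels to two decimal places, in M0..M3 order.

Intrinsics K: fx=775.1, fy=810.0, cx=333.0, cy=248.9
Marker side s = 0.096 m; corners in marker frame (Z=0):
  M0 = (-0.0480, +0.0480, 0)
  M1 = (+0.0480, +0.0480, 0)
  M2 = (+0.0480, -0.0480, 0)
  M3 = (-0.0480, -0.0480, 0)
rvec = (0.4380, 0.1199, 0.0008), |rvec| = θ = 0.45412 rad = 26.019°
Rodrigues: sinθ=0.43867, 1−cosθ=0.10135; R = I + sinθ·[k]× + (1−cosθ)·[k]×²:
    [+0.99293 +0.02504 +0.11599]
    [+0.02658 +0.90571 -0.42305]
    [-0.11565 +0.42315 +0.89865]
t = (0.0136, 0.0295, 0.4421) m
M0: Pc = R·M0+t = (-0.03286, +0.07170, +0.46796); u = 775.1·(-0.03286)/0.46796 + 333.0 = 278.5745, v = 810.0·(+0.07170)/0.46796 + 248.9 = 373.0033
M1: Pc = R·M1+t = (+0.06246, +0.07425, +0.45686); u = 775.1·(+0.06246)/0.45686 + 333.0 = 438.9729, v = 810.0·(+0.07425)/0.45686 + 248.9 = 380.5437
M2: Pc = R·M2+t = (+0.06006, -0.01270, +0.41624); u = 775.1·(+0.06006)/0.41624 + 333.0 = 444.8394, v = 810.0·(-0.01270)/0.41624 + 248.9 = 224.1890
M3: Pc = R·M3+t = (-0.03526, -0.01525, +0.42734); u = 775.1·(-0.03526)/0.42734 + 333.0 = 269.0414, v = 810.0·(-0.01525)/0.42734 + 248.9 = 219.9939

c0=(278.57, 373.00) c1=(438.97, 380.54) c2=(444.84, 224.19) c3=(269.04, 219.99)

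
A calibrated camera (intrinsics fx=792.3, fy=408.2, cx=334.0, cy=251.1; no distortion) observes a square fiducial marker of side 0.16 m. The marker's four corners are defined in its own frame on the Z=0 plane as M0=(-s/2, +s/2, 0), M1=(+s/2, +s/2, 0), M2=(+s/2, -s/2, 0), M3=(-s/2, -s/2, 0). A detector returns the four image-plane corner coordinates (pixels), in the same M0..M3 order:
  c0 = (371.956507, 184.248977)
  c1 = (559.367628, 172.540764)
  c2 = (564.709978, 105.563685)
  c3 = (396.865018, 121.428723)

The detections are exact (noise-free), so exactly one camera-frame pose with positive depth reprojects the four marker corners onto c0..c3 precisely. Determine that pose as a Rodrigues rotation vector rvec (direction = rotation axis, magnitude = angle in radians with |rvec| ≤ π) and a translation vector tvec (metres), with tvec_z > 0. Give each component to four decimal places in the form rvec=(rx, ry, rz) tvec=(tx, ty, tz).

rvec=(-0.5821, 0.4076, 0.0703) tvec=(0.1211, -0.1849, 0.7068)

Intrinsics K: fx=792.3, fy=408.2, cx=334.0, cy=251.1
Marker side s = 0.16 m; corners in marker frame (Z=0):
  M0 = (-0.0800, +0.0800, 0)
  M1 = (+0.0800, +0.0800, 0)
  M2 = (+0.0800, -0.0800, 0)
  M3 = (-0.0800, -0.0800, 0)
Detected image corners:
  c0 = (371.956507, 184.248977) px
  c1 = (559.367628, 172.540764) px
  c2 = (564.709978, 105.563685) px
  c3 = (396.865018, 121.428723) px
Planar DLT: solve 8×8 A·h = b for H (H[2,2]=1):
  H  [+843.16088 -445.48002 +469.71500]
  H  [-168.16995 +297.64393 +144.34227]
  H  [-0.55664 -0.73585 +1.00000]
B = K⁻¹H; ‖b₁‖=1.414812, ‖b₂‖=1.414812; λ = 2/(‖b₁‖+‖b₂‖) = 0.706807, sign → tz>0 ⇒ λ=+0.706807
r₁ = λ·B[:,0] = (+0.91804,-0.04917,-0.39344); r₂ = λ·B[:,1] = (-0.17816,+0.83531,-0.52011)
r₃ = r₁×r₂ = (+0.35422,+0.54757,+0.75809); SVD([r₁ r₂ r₃]) → R = UVᵀ:
  R  [+0.91804 -0.17816 +0.35422]
  R  [-0.04917 +0.83531 +0.54757]
  R  [-0.39344 -0.52011 +0.75809]
t = (+0.12107, -0.18485, +0.70681) m
tr R = 2.511439; θ = arccos((tr R − 1)/2) = 0.714044 rad = 40.912°
axis k = ((R−Rᵀ)₃₂, (R−Rᵀ)₁₃, (R−Rᵀ)₂₁) / (2 sinθ) = (-0.815149, +0.570819, +0.098477)
rvec = θ·k = (-0.582052, +0.407590, +0.070317)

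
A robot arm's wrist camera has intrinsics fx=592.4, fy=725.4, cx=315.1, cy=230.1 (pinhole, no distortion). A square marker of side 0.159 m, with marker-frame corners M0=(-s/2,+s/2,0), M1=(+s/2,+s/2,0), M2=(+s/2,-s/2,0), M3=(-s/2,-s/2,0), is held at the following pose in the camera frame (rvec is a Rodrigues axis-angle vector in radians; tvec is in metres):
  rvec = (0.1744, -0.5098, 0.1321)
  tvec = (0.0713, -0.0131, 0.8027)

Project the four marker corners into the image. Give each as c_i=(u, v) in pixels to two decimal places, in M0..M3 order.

Intrinsics K: fx=592.4, fy=725.4, cx=315.1, cy=230.1
Marker side s = 0.159 m; corners in marker frame (Z=0):
  M0 = (-0.0795, +0.0795, 0)
  M1 = (+0.0795, +0.0795, 0)
  M2 = (+0.0795, -0.0795, 0)
  M3 = (-0.0795, -0.0795, 0)
rvec = (0.1744, -0.5098, 0.1321), |rvec| = θ = 0.55476 rad = 31.786°
Rodrigues: sinθ=0.52674, 1−cosθ=0.14997; R = I + sinθ·[k]× + (1−cosθ)·[k]×²:
    [+0.86485 -0.16875 -0.47282]
    [+0.08210 +0.97667 -0.19841]
    [+0.49528 +0.13277 +0.85853]
t = (0.0713, -0.0131, 0.8027) m
M0: Pc = R·M0+t = (-0.01087, +0.05802, +0.77388); u = 592.4·(-0.01087)/0.77388 + 315.1 = 306.7781, v = 725.4·(+0.05802)/0.77388 + 230.1 = 284.4839
M1: Pc = R·M1+t = (+0.12664, +0.07107, +0.85263); u = 592.4·(+0.12664)/0.85263 + 315.1 = 403.0880, v = 725.4·(+0.07107)/0.85263 + 230.1 = 290.5672
M2: Pc = R·M2+t = (+0.15347, -0.08422, +0.83152); u = 592.4·(+0.15347)/0.83152 + 315.1 = 424.4377, v = 725.4·(-0.08422)/0.83152 + 230.1 = 156.6295
M3: Pc = R·M3+t = (+0.01596, -0.09727, +0.75277); u = 592.4·(+0.01596)/0.75277 + 315.1 = 327.6603, v = 725.4·(-0.09727)/0.75277 + 230.1 = 136.3640

c0=(306.78, 284.48) c1=(403.09, 290.57) c2=(424.44, 156.63) c3=(327.66, 136.36)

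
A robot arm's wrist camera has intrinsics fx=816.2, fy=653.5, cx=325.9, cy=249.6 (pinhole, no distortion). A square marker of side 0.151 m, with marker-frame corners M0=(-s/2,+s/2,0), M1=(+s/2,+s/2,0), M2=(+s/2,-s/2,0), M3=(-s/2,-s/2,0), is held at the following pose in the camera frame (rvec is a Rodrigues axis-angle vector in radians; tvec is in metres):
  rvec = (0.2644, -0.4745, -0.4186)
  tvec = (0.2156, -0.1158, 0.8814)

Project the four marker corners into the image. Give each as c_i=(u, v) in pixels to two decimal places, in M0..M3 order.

Intrinsics K: fx=816.2, fy=653.5, cx=325.9, cy=249.6
Marker side s = 0.151 m; corners in marker frame (Z=0):
  M0 = (-0.0755, +0.0755, 0)
  M1 = (+0.0755, +0.0755, 0)
  M2 = (+0.0755, -0.0755, 0)
  M3 = (-0.0755, -0.0755, 0)
rvec = (0.2644, -0.4745, -0.4186), |rvec| = θ = 0.68577 rad = 39.292°
Rodrigues: sinθ=0.63327, 1−cosθ=0.22607; R = I + sinθ·[k]× + (1−cosθ)·[k]×²:
    [+0.80754 +0.32624 -0.49138]
    [-0.44686 +0.88216 -0.14868]
    [+0.38497 +0.33964 +0.85816]
t = (0.2156, -0.1158, 0.8814) m
M0: Pc = R·M0+t = (+0.17926, -0.01546, +0.87798); u = 816.2·(+0.17926)/0.87798 + 325.9 = 492.5490, v = 653.5·(-0.01546)/0.87798 + 249.6 = 238.0937
M1: Pc = R·M1+t = (+0.30120, -0.08293, +0.93611); u = 816.2·(+0.30120)/0.93611 + 325.9 = 588.5190, v = 653.5·(-0.08293)/0.93611 + 249.6 = 191.7029
M2: Pc = R·M2+t = (+0.25194, -0.21614, +0.88482); u = 816.2·(+0.25194)/0.88482 + 325.9 = 558.2985, v = 653.5·(-0.21614)/0.88482 + 249.6 = 89.9653
M3: Pc = R·M3+t = (+0.13000, -0.14867, +0.82669); u = 816.2·(+0.13000)/0.82669 + 325.9 = 454.2497, v = 653.5·(-0.14867)/0.82669 + 249.6 = 132.0802

c0=(492.55, 238.09) c1=(588.52, 191.70) c2=(558.30, 89.97) c3=(454.25, 132.08)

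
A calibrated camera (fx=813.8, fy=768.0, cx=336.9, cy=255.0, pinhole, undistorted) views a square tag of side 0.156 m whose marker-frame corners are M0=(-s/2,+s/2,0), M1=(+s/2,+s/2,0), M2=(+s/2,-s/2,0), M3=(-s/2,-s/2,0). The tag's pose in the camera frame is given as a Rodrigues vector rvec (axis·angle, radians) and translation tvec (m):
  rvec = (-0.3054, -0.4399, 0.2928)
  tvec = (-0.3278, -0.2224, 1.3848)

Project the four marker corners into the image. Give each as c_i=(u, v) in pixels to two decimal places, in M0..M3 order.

c0=(84.80, 152.29) c1=(174.47, 185.95) c2=(199.10, 112.63) c3=(113.99, 77.24)

Intrinsics K: fx=813.8, fy=768.0, cx=336.9, cy=255.0
Marker side s = 0.156 m; corners in marker frame (Z=0):
  M0 = (-0.0780, +0.0780, 0)
  M1 = (+0.0780, +0.0780, 0)
  M2 = (+0.0780, -0.0780, 0)
  M3 = (-0.0780, -0.0780, 0)
rvec = (-0.3054, -0.4399, 0.2928), |rvec| = θ = 0.61034 rad = 34.970°
Rodrigues: sinθ=0.57314, 1−cosθ=0.18055; R = I + sinθ·[k]× + (1−cosθ)·[k]×²:
    [+0.86466 -0.20984 -0.45643]
    [+0.34007 +0.91324 +0.22436]
    [+0.36975 -0.34922 +0.86101]
t = (-0.3278, -0.2224, 1.3848) m
M0: Pc = R·M0+t = (-0.41161, -0.17769, +1.32872); u = 813.8·(-0.41161)/1.32872 + 336.9 = 84.8009, v = 768.0·(-0.17769)/1.32872 + 255.0 = 152.2938
M1: Pc = R·M1+t = (-0.27672, -0.12464, +1.38640); u = 813.8·(-0.27672)/1.38640 + 336.9 = 174.4663, v = 768.0·(-0.12464)/1.38640 + 255.0 = 185.9546
M2: Pc = R·M2+t = (-0.24399, -0.26711, +1.44088); u = 813.8·(-0.24399)/1.44088 + 336.9 = 199.0966, v = 768.0·(-0.26711)/1.44088 + 255.0 = 112.6296
M3: Pc = R·M3+t = (-0.37888, -0.32016, +1.38320); u = 813.8·(-0.37888)/1.38320 + 336.9 = 113.9898, v = 768.0·(-0.32016)/1.38320 + 255.0 = 77.2368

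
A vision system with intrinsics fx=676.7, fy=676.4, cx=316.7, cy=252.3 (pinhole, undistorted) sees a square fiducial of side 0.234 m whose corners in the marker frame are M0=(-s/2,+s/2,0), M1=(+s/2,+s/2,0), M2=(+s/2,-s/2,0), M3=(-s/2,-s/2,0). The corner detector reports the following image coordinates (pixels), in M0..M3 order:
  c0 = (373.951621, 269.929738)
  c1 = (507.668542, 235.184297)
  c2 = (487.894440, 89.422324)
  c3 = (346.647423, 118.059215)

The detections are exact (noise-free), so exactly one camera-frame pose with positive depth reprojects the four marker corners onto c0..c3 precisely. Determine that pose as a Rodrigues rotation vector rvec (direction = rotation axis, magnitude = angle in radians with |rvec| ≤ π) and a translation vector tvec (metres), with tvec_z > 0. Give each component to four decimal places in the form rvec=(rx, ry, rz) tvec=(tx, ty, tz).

rvec=(0.1831, -0.2530, -0.2171) tvec=(0.1767, -0.1126, 1.0457)

Intrinsics K: fx=676.7, fy=676.4, cx=316.7, cy=252.3
Marker side s = 0.234 m; corners in marker frame (Z=0):
  M0 = (-0.1170, +0.1170, 0)
  M1 = (+0.1170, +0.1170, 0)
  M2 = (+0.1170, -0.1170, 0)
  M3 = (-0.1170, -0.1170, 0)
Detected image corners:
  c0 = (373.951621, 269.929738) px
  c1 = (507.668542, 235.184297) px
  c2 = (487.894440, 89.422324) px
  c3 = (346.647423, 118.059215) px
Planar DLT: solve 8×8 A·h = b for H (H[2,2]=1):
  H  [+680.40611 +184.64405 +431.05957]
  H  [-97.01439 +670.70437 +179.45973]
  H  [+0.21734 +0.19685 +1.00000]
B = K⁻¹H; ‖b₁‖=0.956252, ‖b₂‖=0.956252; λ = 2/(‖b₁‖+‖b₂‖) = 1.045749, sign → tz>0 ⇒ λ=+1.045749
r₁ = λ·B[:,0] = (+0.94511,-0.23477,+0.22728); r₂ = λ·B[:,1] = (+0.18900,+0.96016,+0.20586)
r₃ = r₁×r₂ = (-0.26655,-0.15160,+0.95182); SVD([r₁ r₂ r₃]) → R = UVᵀ:
  R  [+0.94511 +0.18900 -0.26655]
  R  [-0.23477 +0.96016 -0.15160]
  R  [+0.22728 +0.20586 +0.95182]
t = (+0.17673, -0.11261, +1.04575) m
tr R = 2.857086; θ = arccos((tr R − 1)/2) = 0.380328 rad = 21.791°
axis k = ((R−Rᵀ)₃₂, (R−Rᵀ)₁₃, (R−Rᵀ)₂₁) / (2 sinθ) = (+0.481467, -0.665144, -0.570766)
rvec = θ·k = (+0.183115, -0.252973, -0.217078)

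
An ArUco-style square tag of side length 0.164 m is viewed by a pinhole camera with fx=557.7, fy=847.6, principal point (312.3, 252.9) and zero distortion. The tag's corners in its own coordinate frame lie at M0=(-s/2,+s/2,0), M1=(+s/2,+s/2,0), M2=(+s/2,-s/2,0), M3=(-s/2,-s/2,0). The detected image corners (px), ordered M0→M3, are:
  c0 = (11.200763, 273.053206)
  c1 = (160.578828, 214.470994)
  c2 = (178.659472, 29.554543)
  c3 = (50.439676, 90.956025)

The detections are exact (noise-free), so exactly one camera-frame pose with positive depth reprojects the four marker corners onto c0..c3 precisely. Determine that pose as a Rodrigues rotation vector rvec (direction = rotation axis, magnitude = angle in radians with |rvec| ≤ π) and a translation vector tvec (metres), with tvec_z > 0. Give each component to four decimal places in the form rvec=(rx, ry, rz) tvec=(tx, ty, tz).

rvec=(-0.6027, 0.3053, -0.1385) tvec=(-0.2167, -0.0718, 0.5665)

Intrinsics K: fx=557.7, fy=847.6, cx=312.3, cy=252.9
Marker side s = 0.164 m; corners in marker frame (Z=0):
  M0 = (-0.0820, +0.0820, 0)
  M1 = (+0.0820, +0.0820, 0)
  M2 = (+0.0820, -0.0820, 0)
  M3 = (-0.0820, -0.0820, 0)
Detected image corners:
  c0 = (11.200763, 273.053206) px
  c1 = (160.578828, 214.470994) px
  c2 = (178.659472, 29.554543) px
  c3 = (50.439676, 90.956025) px
Planar DLT: solve 8×8 A·h = b for H (H[2,2]=1):
  H  [+798.22608 -278.98656 +98.98920]
  H  [-431.32684 +963.96983 +145.40163]
  H  [-0.42633 -1.01753 +1.00000]
B = K⁻¹H; ‖b₁‖=1.765330, ‖b₂‖=1.765330; λ = 2/(‖b₁‖+‖b₂‖) = 0.566466, sign → tz>0 ⇒ λ=+0.566466
r₁ = λ·B[:,0] = (+0.94601,-0.21621,-0.24150); r₂ = λ·B[:,1] = (+0.03940,+0.81622,-0.57640)
r₃ = r₁×r₂ = (+0.32174,+0.53576,+0.78067); SVD([r₁ r₂ r₃]) → R = UVᵀ:
  R  [+0.94601 +0.03940 +0.32174]
  R  [-0.21621 +0.81622 +0.53576]
  R  [-0.24150 -0.57640 +0.78067]
t = (-0.21666, -0.07184, +0.56647) m
tr R = 2.542896; θ = arccos((tr R − 1)/2) = 0.689683 rad = 39.516°
axis k = ((R−Rᵀ)₃₂, (R−Rᵀ)₁₃, (R−Rᵀ)₂₁) / (2 sinθ) = (-0.873938, +0.442595, -0.200855)
rvec = θ·k = (-0.602740, +0.305250, -0.138526)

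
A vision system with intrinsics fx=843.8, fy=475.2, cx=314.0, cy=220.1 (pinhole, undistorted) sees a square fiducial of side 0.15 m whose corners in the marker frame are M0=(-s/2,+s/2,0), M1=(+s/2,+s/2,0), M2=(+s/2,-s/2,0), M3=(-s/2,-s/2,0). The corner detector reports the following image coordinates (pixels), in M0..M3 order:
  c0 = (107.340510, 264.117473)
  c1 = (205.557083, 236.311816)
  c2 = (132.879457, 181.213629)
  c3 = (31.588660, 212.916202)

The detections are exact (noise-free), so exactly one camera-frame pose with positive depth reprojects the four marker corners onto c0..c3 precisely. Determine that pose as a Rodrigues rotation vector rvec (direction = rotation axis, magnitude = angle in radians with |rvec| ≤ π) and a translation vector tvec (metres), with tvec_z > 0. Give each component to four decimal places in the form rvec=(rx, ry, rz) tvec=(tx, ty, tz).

rvec=(0.4905, 0.1634, -0.5077) tvec=(-0.2347, 0.0099, 1.0180)

Intrinsics K: fx=843.8, fy=475.2, cx=314.0, cy=220.1
Marker side s = 0.15 m; corners in marker frame (Z=0):
  M0 = (-0.0750, +0.0750, 0)
  M1 = (+0.0750, +0.0750, 0)
  M2 = (+0.0750, -0.0750, 0)
  M3 = (-0.0750, -0.0750, 0)
Detected image corners:
  c0 = (107.340510, 264.117473) px
  c1 = (205.557083, 236.311816) px
  c2 = (132.879457, 181.213629) px
  c3 = (31.588660, 212.916202) px
Planar DLT: solve 8×8 A·h = b for H (H[2,2]=1):
  H  [+633.22427 +542.91599 +119.47248]
  H  [-256.98284 +443.92707 +224.73499]
  H  [-0.26388 +0.40177 +1.00000]
B = K⁻¹H; ‖b₁‖=0.982354, ‖b₂‖=0.982354; λ = 2/(‖b₁‖+‖b₂‖) = 1.017963, sign → tz>0 ⇒ λ=+1.017963
r₁ = λ·B[:,0] = (+0.86388,-0.42609,-0.26862); r₂ = λ·B[:,1] = (+0.50278,+0.76154,+0.40899)
r₃ = r₁×r₂ = (+0.03030,-0.48838,+0.87211); SVD([r₁ r₂ r₃]) → R = UVᵀ:
  R  [+0.86388 +0.50278 +0.03030]
  R  [-0.42609 +0.76154 -0.48838]
  R  [-0.26862 +0.40899 +0.87211]
t = (-0.23468, +0.00993, +1.01796) m
tr R = 2.497528; θ = arccos((tr R − 1)/2) = 0.724601 rad = 41.517°
axis k = ((R−Rᵀ)₃₂, (R−Rᵀ)₁₃, (R−Rᵀ)₂₁) / (2 sinθ) = (+0.676914, +0.225481, -0.700675)
rvec = θ·k = (+0.490493, +0.163384, -0.507710)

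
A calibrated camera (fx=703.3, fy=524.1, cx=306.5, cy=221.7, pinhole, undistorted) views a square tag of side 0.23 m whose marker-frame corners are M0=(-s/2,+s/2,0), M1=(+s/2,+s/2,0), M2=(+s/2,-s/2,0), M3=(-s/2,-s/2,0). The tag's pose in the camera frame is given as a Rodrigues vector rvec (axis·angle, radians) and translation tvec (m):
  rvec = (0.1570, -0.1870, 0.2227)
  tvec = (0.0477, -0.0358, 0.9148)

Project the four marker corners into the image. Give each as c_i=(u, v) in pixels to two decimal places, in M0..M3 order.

c0=(237.26, 251.45) c1=(403.20, 275.82) c2=(447.31, 151.77) c3=(277.88, 120.00)

Intrinsics K: fx=703.3, fy=524.1, cx=306.5, cy=221.7
Marker side s = 0.23 m; corners in marker frame (Z=0):
  M0 = (-0.1150, +0.1150, 0)
  M1 = (+0.1150, +0.1150, 0)
  M2 = (+0.1150, -0.1150, 0)
  M3 = (-0.1150, -0.1150, 0)
rvec = (0.1570, -0.1870, 0.2227), |rvec| = θ = 0.33047 rad = 18.935°
Rodrigues: sinθ=0.32449, 1−cosθ=0.05411; R = I + sinθ·[k]× + (1−cosθ)·[k]×²:
    [+0.95810 -0.23321 -0.16629]
    [+0.20412 +0.96321 -0.17479]
    [+0.20094 +0.13352 +0.97046]
t = (0.0477, -0.0358, 0.9148) m
M0: Pc = R·M0+t = (-0.08930, +0.05150, +0.90705); u = 703.3·(-0.08930)/0.90705 + 306.5 = 237.2581, v = 524.1·(+0.05150)/0.90705 + 221.7 = 251.4546
M1: Pc = R·M1+t = (+0.13106, +0.09844, +0.95326); u = 703.3·(+0.13106)/0.95326 + 306.5 = 403.1951, v = 524.1·(+0.09844)/0.95326 + 221.7 = 275.8239
M2: Pc = R·M2+t = (+0.18470, -0.12310, +0.92255); u = 703.3·(+0.18470)/0.92255 + 306.5 = 447.3055, v = 524.1·(-0.12310)/0.92255 + 221.7 = 151.7697
M3: Pc = R·M3+t = (-0.03566, -0.17004, +0.87634); u = 703.3·(-0.03566)/0.87634 + 306.5 = 277.8797, v = 524.1·(-0.17004)/0.87634 + 221.7 = 120.0041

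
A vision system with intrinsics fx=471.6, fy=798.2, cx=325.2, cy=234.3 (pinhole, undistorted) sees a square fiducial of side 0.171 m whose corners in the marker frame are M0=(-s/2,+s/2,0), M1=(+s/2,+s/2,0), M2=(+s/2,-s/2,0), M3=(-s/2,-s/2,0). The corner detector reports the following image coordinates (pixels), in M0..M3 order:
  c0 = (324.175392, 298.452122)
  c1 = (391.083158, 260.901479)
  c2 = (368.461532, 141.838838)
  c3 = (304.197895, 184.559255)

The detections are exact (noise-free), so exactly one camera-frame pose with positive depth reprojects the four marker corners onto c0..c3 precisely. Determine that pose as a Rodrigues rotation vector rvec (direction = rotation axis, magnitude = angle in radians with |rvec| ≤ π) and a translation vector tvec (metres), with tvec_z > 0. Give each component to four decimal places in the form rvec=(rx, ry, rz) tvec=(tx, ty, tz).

Intrinsics K: fx=471.6, fy=798.2, cx=325.2, cy=234.3
Marker side s = 0.171 m; corners in marker frame (Z=0):
  M0 = (-0.0855, +0.0855, 0)
  M1 = (+0.0855, +0.0855, 0)
  M2 = (+0.0855, -0.0855, 0)
  M3 = (-0.0855, -0.0855, 0)
Detected image corners:
  c0 = (324.175392, 298.452122) px
  c1 = (391.083158, 260.901479) px
  c2 = (368.461532, 141.838838) px
  c3 = (304.197895, 184.559255) px
Planar DLT: solve 8×8 A·h = b for H (H[2,2]=1):
  H  [+277.10382 +77.08856 +345.99610]
  H  [-302.75687 +650.59469 +221.28548]
  H  [-0.30650 -0.13623 +1.00000]
B = K⁻¹H; ‖b₁‖=0.903298, ‖b₂‖=0.903298; λ = 2/(‖b₁‖+‖b₂‖) = 1.107055, sign → tz>0 ⇒ λ=+1.107055
r₁ = λ·B[:,0] = (+0.88446,-0.32031,-0.33931); r₂ = λ·B[:,1] = (+0.28495,+0.94660,-0.15081)
r₃ = r₁×r₂ = (+0.36950,+0.03670,+0.92851); SVD([r₁ r₂ r₃]) → R = UVᵀ:
  R  [+0.88446 +0.28495 +0.36950]
  R  [-0.32031 +0.94660 +0.03670]
  R  [-0.33931 -0.15081 +0.92851]
t = (+0.04882, -0.01805, +1.10705) m
tr R = 2.759573; θ = arccos((tr R − 1)/2) = 0.495384 rad = 28.383°
axis k = ((R−Rᵀ)₃₂, (R−Rᵀ)₁₃, (R−Rᵀ)₂₁) / (2 sinθ) = (-0.197223, +0.745531, -0.636621)
rvec = θ·k = (-0.097701, +0.369324, -0.315372)

rvec=(-0.0977, 0.3693, -0.3154) tvec=(0.0488, -0.0181, 1.1071)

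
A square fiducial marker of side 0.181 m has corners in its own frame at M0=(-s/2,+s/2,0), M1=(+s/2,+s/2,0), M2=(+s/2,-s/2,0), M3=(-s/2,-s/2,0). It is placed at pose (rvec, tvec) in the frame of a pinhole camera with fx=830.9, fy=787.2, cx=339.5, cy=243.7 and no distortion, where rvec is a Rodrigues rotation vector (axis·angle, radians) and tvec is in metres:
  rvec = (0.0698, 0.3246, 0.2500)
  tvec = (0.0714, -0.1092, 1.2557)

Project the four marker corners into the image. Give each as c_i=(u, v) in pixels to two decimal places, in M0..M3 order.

c0=(318.57, 216.49) c1=(429.08, 244.52) c2=(459.12, 131.45) c3=(345.60, 107.93)

Intrinsics K: fx=830.9, fy=787.2, cx=339.5, cy=243.7
Marker side s = 0.181 m; corners in marker frame (Z=0):
  M0 = (-0.0905, +0.0905, 0)
  M1 = (+0.0905, +0.0905, 0)
  M2 = (+0.0905, -0.0905, 0)
  M3 = (-0.0905, -0.0905, 0)
rvec = (0.0698, 0.3246, 0.2500), |rvec| = θ = 0.41562 rad = 23.813°
Rodrigues: sinθ=0.40375, 1−cosθ=0.08513; R = I + sinθ·[k]× + (1−cosθ)·[k]×²:
    [+0.91727 -0.23170 +0.32394]
    [+0.25403 +0.96680 -0.02781]
    [-0.30674 +0.10780 +0.94567]
t = (0.0714, -0.1092, 1.2557) m
M0: Pc = R·M0+t = (-0.03258, -0.04469, +1.29322); u = 830.9·(-0.03258)/1.29322 + 339.5 = 318.5662, v = 787.2·(-0.04469)/1.29322 + 243.7 = 216.4936
M1: Pc = R·M1+t = (+0.13344, +0.00128, +1.23770); u = 830.9·(+0.13344)/1.23770 + 339.5 = 429.0847, v = 787.2·(+0.00128)/1.23770 + 243.7 = 244.5172
M2: Pc = R·M2+t = (+0.17538, -0.17371, +1.21818); u = 830.9·(+0.17538)/1.21818 + 339.5 = 459.1243, v = 787.2·(-0.17371)/1.21818 + 243.7 = 131.4503
M3: Pc = R·M3+t = (+0.00936, -0.21968, +1.27370); u = 830.9·(+0.00936)/1.27370 + 339.5 = 345.6033, v = 787.2·(-0.21968)/1.27370 + 243.7 = 107.9259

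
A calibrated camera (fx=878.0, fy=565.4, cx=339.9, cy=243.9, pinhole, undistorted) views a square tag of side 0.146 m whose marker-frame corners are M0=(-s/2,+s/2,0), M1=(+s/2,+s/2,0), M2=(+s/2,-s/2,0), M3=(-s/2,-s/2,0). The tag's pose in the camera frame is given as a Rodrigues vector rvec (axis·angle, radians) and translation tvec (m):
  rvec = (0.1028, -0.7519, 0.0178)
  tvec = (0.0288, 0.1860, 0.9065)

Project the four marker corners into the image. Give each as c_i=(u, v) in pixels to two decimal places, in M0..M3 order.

Intrinsics K: fx=878.0, fy=565.4, cx=339.9, cy=243.9
Marker side s = 0.146 m; corners in marker frame (Z=0):
  M0 = (-0.0730, +0.0730, 0)
  M1 = (+0.0730, +0.0730, 0)
  M2 = (+0.0730, -0.0730, 0)
  M3 = (-0.0730, -0.0730, 0)
rvec = (0.1028, -0.7519, 0.0178), |rvec| = θ = 0.75910 rad = 43.493°
Rodrigues: sinθ=0.68827, 1−cosθ=0.27455; R = I + sinθ·[k]× + (1−cosθ)·[k]×²:
    [+0.73049 -0.05297 -0.68087]
    [-0.02069 +0.99481 -0.09958]
    [+0.68261 +0.08683 +0.72560]
t = (0.0288, 0.1860, 0.9065) m
M0: Pc = R·M0+t = (-0.02839, +0.26013, +0.86301); u = 878.0·(-0.02839)/0.86301 + 339.9 = 311.0146, v = 565.4·(+0.26013)/0.86301 + 243.9 = 414.3253
M1: Pc = R·M1+t = (+0.07826, +0.25711, +0.96267); u = 878.0·(+0.07826)/0.96267 + 339.9 = 411.2760, v = 565.4·(+0.25711)/0.96267 + 243.9 = 394.9079
M2: Pc = R·M2+t = (+0.08599, +0.11187, +0.94999); u = 878.0·(+0.08599)/0.94999 + 339.9 = 419.3755, v = 565.4·(+0.11187)/0.94999 + 243.9 = 310.4799
M3: Pc = R·M3+t = (-0.02066, +0.11489, +0.85033); u = 878.0·(-0.02066)/0.85033 + 339.9 = 318.5686, v = 565.4·(+0.11489)/0.85033 + 243.9 = 320.2916

c0=(311.01, 414.33) c1=(411.28, 394.91) c2=(419.38, 310.48) c3=(318.57, 320.29)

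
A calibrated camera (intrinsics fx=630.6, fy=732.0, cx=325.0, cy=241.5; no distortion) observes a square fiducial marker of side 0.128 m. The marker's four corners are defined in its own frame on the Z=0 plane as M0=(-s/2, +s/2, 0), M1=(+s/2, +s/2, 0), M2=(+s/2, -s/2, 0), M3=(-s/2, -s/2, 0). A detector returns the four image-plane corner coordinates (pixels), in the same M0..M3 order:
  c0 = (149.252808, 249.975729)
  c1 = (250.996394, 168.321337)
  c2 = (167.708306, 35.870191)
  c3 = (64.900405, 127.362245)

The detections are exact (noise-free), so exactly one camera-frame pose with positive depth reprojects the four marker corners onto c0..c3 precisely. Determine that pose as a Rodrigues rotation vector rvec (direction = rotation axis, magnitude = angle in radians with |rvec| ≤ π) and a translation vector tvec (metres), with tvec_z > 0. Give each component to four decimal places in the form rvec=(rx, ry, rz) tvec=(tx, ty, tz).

Intrinsics K: fx=630.6, fy=732.0, cx=325.0, cy=241.5
Marker side s = 0.128 m; corners in marker frame (Z=0):
  M0 = (-0.0640, +0.0640, 0)
  M1 = (+0.0640, +0.0640, 0)
  M2 = (+0.0640, -0.0640, 0)
  M3 = (-0.0640, -0.0640, 0)
Detected image corners:
  c0 = (149.252808, 249.975729) px
  c1 = (250.996394, 168.321337) px
  c2 = (167.708306, 35.870191) px
  c3 = (64.900405, 127.362245) px
Planar DLT: solve 8×8 A·h = b for H (H[2,2]=1):
  H  [+743.27753 +713.41282 +158.05455]
  H  [-726.58391 +1049.21211 +147.86515]
  H  [-0.35176 +0.36958 +1.00000]
B = K⁻¹H; ‖b₁‖=1.655778, ‖b₂‖=1.655778; λ = 2/(‖b₁‖+‖b₂‖) = 0.603946, sign → tz>0 ⇒ λ=+0.603946
r₁ = λ·B[:,0] = (+0.82135,-0.52939,-0.21244); r₂ = λ·B[:,1] = (+0.56822,+0.79202,+0.22321)
r₃ = r₁×r₂ = (+0.05010,-0.30405,+0.95134); SVD([r₁ r₂ r₃]) → R = UVᵀ:
  R  [+0.82135 +0.56822 +0.05010]
  R  [-0.52939 +0.79202 -0.30405]
  R  [-0.21244 +0.22321 +0.95134]
t = (-0.15989, -0.07725, +0.60395) m
tr R = 2.564714; θ = arccos((tr R − 1)/2) = 0.672355 rad = 38.523°
axis k = ((R−Rᵀ)₃₂, (R−Rᵀ)₁₃, (R−Rᵀ)₂₁) / (2 sinθ) = (+0.423274, +0.210763, -0.881146)
rvec = θ·k = (+0.284591, +0.141708, -0.592443)

rvec=(0.2846, 0.1417, -0.5924) tvec=(-0.1599, -0.0773, 0.6039)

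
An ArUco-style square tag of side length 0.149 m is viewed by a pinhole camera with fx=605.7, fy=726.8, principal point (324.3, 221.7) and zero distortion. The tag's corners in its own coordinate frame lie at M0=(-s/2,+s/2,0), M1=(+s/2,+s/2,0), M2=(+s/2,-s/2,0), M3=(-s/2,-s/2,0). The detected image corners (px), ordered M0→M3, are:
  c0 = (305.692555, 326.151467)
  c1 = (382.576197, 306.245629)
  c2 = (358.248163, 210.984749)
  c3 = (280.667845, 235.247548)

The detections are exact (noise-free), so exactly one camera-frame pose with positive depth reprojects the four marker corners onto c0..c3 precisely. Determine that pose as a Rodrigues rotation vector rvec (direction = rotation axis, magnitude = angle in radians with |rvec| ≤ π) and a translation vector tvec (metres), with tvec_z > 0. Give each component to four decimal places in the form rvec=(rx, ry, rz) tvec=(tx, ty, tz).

rvec=(0.2075, 0.2826, -0.2785) tvec=(0.0122, 0.0725, 1.0825)

Intrinsics K: fx=605.7, fy=726.8, cx=324.3, cy=221.7
Marker side s = 0.149 m; corners in marker frame (Z=0):
  M0 = (-0.0745, +0.0745, 0)
  M1 = (+0.0745, +0.0745, 0)
  M2 = (+0.0745, -0.0745, 0)
  M3 = (-0.0745, -0.0745, 0)
Detected image corners:
  c0 = (305.692555, 326.151467) px
  c1 = (382.576197, 306.245629) px
  c2 = (358.248163, 210.984749) px
  c3 = (280.667845, 235.247548) px
Planar DLT: solve 8×8 A·h = b for H (H[2,2]=1):
  H  [+425.85192 +215.29000 +331.13201]
  H  [-223.19599 +664.74442 +270.40521]
  H  [-0.27866 +0.14957 +1.00000]
B = K⁻¹H; ‖b₁‖=0.923765, ‖b₂‖=0.923765; λ = 2/(‖b₁‖+‖b₂‖) = 1.082527, sign → tz>0 ⇒ λ=+1.082527
r₁ = λ·B[:,0] = (+0.92261,-0.24042,-0.30165); r₂ = λ·B[:,1] = (+0.29808,+0.94071,+0.16192)
r₃ = r₁×r₂ = (+0.24484,-0.23930,+0.93957); SVD([r₁ r₂ r₃]) → R = UVᵀ:
  R  [+0.92261 +0.29808 +0.24484]
  R  [-0.24042 +0.94071 -0.23930]
  R  [-0.30165 +0.16192 +0.93957]
t = (+0.01221, +0.07254, +1.08253) m
tr R = 2.802881; θ = arccos((tr R − 1)/2) = 0.447710 rad = 25.652°
axis k = ((R−Rᵀ)₃₂, (R−Rᵀ)₁₃, (R−Rᵀ)₂₁) / (2 sinθ) = (+0.463409, +0.631197, -0.621967)
rvec = θ·k = (+0.207473, +0.282593, -0.278461)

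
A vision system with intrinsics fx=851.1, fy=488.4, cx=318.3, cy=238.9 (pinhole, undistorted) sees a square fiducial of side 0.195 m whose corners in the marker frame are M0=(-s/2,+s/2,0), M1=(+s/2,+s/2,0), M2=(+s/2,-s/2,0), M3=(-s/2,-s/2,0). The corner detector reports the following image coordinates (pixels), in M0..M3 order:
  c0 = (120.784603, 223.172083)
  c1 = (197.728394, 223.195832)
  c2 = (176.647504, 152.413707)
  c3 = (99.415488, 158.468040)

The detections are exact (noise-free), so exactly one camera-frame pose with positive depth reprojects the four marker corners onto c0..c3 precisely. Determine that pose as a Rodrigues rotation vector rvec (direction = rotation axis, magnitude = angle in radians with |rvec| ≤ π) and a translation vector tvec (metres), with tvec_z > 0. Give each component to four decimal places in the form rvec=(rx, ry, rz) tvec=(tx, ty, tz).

rvec=(0.2430, 0.6844, -0.0644) tvec=(-0.2806, -0.1401, 1.3948)

Intrinsics K: fx=851.1, fy=488.4, cx=318.3, cy=238.9
Marker side s = 0.195 m; corners in marker frame (Z=0):
  M0 = (-0.0975, +0.0975, 0)
  M1 = (+0.0975, +0.0975, 0)
  M2 = (+0.0975, -0.0975, 0)
  M3 = (-0.0975, -0.0975, 0)
Detected image corners:
  c0 = (120.784603, 223.172083) px
  c1 = (197.728394, 223.195832) px
  c2 = (176.647504, 152.413707) px
  c3 = (99.415488, 158.468040) px
Planar DLT: solve 8×8 A·h = b for H (H[2,2]=1):
  H  [+327.87214 +130.29756 +147.08807]
  H  [-101.13548 +373.98980 +189.85497]
  H  [-0.45370 +0.14409 +1.00000]
B = K⁻¹H; ‖b₁‖=0.716933, ‖b₂‖=0.716933; λ = 2/(‖b₁‖+‖b₂‖) = 1.394830, sign → tz>0 ⇒ λ=+1.394830
r₁ = λ·B[:,0] = (+0.77401,+0.02072,-0.63284); r₂ = λ·B[:,1] = (+0.13837,+0.96977,+0.20099)
r₃ = r₁×r₂ = (+0.61787,-0.24313,+0.74774); SVD([r₁ r₂ r₃]) → R = UVᵀ:
  R  [+0.77401 +0.13837 +0.61787]
  R  [+0.02072 +0.96977 -0.24313]
  R  [-0.63284 +0.20099 +0.74774]
t = (-0.28059, -0.14007, +1.39483) m
tr R = 2.491524; θ = arccos((tr R − 1)/2) = 0.729119 rad = 41.775°
axis k = ((R−Rᵀ)₃₂, (R−Rᵀ)₁₃, (R−Rᵀ)₂₁) / (2 sinθ) = (+0.333316, +0.938671, -0.088302)
rvec = θ·k = (+0.243027, +0.684402, -0.064383)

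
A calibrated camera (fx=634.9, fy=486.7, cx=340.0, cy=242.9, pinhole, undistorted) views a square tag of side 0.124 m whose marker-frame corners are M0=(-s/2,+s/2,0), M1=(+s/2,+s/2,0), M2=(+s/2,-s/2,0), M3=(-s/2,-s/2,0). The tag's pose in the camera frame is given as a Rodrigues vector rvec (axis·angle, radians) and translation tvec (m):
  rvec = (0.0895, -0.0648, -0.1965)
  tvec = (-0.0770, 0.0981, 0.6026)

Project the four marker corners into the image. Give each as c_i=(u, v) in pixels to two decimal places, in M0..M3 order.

c0=(208.02, 380.39) c1=(335.41, 359.34) c2=(310.14, 263.40) c3=(179.92, 283.75)

Intrinsics K: fx=634.9, fy=486.7, cx=340.0, cy=242.9
Marker side s = 0.124 m; corners in marker frame (Z=0):
  M0 = (-0.0620, +0.0620, 0)
  M1 = (+0.0620, +0.0620, 0)
  M2 = (+0.0620, -0.0620, 0)
  M3 = (-0.0620, -0.0620, 0)
rvec = (0.0895, -0.0648, -0.1965), |rvec| = θ = 0.22544 rad = 12.917°
Rodrigues: sinθ=0.22353, 1−cosθ=0.02530; R = I + sinθ·[k]× + (1−cosθ)·[k]×²:
    [+0.97868 +0.19195 -0.07301]
    [-0.19773 +0.97679 -0.08240]
    [+0.05550 +0.09508 +0.99392]
t = (-0.0770, 0.0981, 0.6026) m
M0: Pc = R·M0+t = (-0.12578, +0.17092, +0.60505); u = 634.9·(-0.12578)/0.60505 + 340.0 = 208.0183, v = 486.7·(+0.17092)/0.60505 + 242.9 = 380.3863
M1: Pc = R·M1+t = (-0.00442, +0.14640, +0.61194); u = 634.9·(-0.00442)/0.61194 + 340.0 = 335.4136, v = 486.7·(+0.14640)/0.61194 + 242.9 = 359.3398
M2: Pc = R·M2+t = (-0.02822, +0.02528, +0.60015); u = 634.9·(-0.02822)/0.60015 + 340.0 = 310.1431, v = 486.7·(+0.02528)/0.60015 + 242.9 = 263.4014
M3: Pc = R·M3+t = (-0.14958, +0.04980, +0.59326); u = 634.9·(-0.14958)/0.59326 + 340.0 = 179.9228, v = 486.7·(+0.04980)/0.59326 + 242.9 = 283.7534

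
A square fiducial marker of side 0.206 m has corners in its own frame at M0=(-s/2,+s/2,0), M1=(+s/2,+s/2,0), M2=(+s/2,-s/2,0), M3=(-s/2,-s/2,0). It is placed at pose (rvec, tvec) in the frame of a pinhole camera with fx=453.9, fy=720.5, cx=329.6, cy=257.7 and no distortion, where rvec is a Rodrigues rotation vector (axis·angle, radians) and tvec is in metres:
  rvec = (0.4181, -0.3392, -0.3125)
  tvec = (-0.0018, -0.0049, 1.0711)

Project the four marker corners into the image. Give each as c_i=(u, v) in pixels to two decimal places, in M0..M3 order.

Intrinsics K: fx=453.9, fy=720.5, cx=329.6, cy=257.7
Marker side s = 0.206 m; corners in marker frame (Z=0):
  M0 = (-0.1030, +0.1030, 0)
  M1 = (+0.1030, +0.1030, 0)
  M2 = (+0.1030, -0.1030, 0)
  M3 = (-0.1030, -0.1030, 0)
rvec = (0.4181, -0.3392, -0.3125), |rvec| = θ = 0.62251 rad = 35.667°
Rodrigues: sinθ=0.58308, 1−cosθ=0.18758; R = I + sinθ·[k]× + (1−cosθ)·[k]×²:
    [+0.89703 +0.22405 -0.38096]
    [-0.36135 +0.86811 -0.34030]
    [+0.25447 +0.44293 +0.85969]
t = (-0.0018, -0.0049, 1.0711) m
M0: Pc = R·M0+t = (-0.07112, +0.12173, +1.09051); u = 453.9·(-0.07112)/1.09051 + 329.6 = 299.9993, v = 720.5·(+0.12173)/1.09051 + 257.7 = 338.1301
M1: Pc = R·M1+t = (+0.11367, +0.04730, +1.14293); u = 453.9·(+0.11367)/1.14293 + 329.6 = 374.7434, v = 720.5·(+0.04730)/1.14293 + 257.7 = 287.5153
M2: Pc = R·M2+t = (+0.06752, -0.13153, +1.05169); u = 453.9·(+0.06752)/1.05169 + 329.6 = 358.7397, v = 720.5·(-0.13153)/1.05169 + 257.7 = 167.5870
M3: Pc = R·M3+t = (-0.11727, -0.05710, +0.99927); u = 453.9·(-0.11727)/0.99927 + 329.6 = 276.3312, v = 720.5·(-0.05710)/0.99927 + 257.7 = 216.5322

c0=(300.00, 338.13) c1=(374.74, 287.52) c2=(358.74, 167.59) c3=(276.33, 216.53)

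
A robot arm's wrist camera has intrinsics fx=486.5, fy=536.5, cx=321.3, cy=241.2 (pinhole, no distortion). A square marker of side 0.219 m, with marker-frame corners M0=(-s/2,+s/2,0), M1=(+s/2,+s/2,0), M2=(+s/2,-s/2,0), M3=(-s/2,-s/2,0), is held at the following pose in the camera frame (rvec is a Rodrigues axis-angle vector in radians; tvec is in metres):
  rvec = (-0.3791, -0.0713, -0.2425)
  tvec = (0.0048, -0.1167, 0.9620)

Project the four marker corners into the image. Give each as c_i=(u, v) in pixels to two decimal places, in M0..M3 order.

Intrinsics K: fx=486.5, fy=536.5, cx=321.3, cy=241.2
Marker side s = 0.219 m; corners in marker frame (Z=0):
  M0 = (-0.1095, +0.1095, 0)
  M1 = (+0.1095, +0.1095, 0)
  M2 = (+0.1095, -0.1095, 0)
  M3 = (-0.1095, -0.1095, 0)
rvec = (-0.3791, -0.0713, -0.2425), |rvec| = θ = 0.45564 rad = 26.106°
Rodrigues: sinθ=0.44004, 1−cosθ=0.10202; R = I + sinθ·[k]× + (1−cosθ)·[k]×²:
    [+0.96860 +0.24748 -0.02368]
    [-0.22091 +0.90048 +0.37461]
    [+0.11403 -0.35762 +0.92688]
t = (0.0048, -0.1167, 0.9620) m
M0: Pc = R·M0+t = (-0.07416, +0.00609, +0.91035); u = 486.5·(-0.07416)/0.91035 + 321.3 = 281.6666, v = 536.5·(+0.00609)/0.91035 + 241.2 = 244.7904
M1: Pc = R·M1+t = (+0.13796, -0.04229, +0.93533); u = 486.5·(+0.13796)/0.93533 + 321.3 = 393.0589, v = 536.5·(-0.04229)/0.93533 + 241.2 = 216.9440
M2: Pc = R·M2+t = (+0.08376, -0.23949, +1.01365); u = 486.5·(+0.08376)/1.01365 + 321.3 = 361.5022, v = 536.5·(-0.23949)/1.01365 + 241.2 = 114.4421
M3: Pc = R·M3+t = (-0.12836, -0.19111, +0.98867); u = 486.5·(-0.12836)/0.98867 + 321.3 = 258.1369, v = 536.5·(-0.19111)/0.98867 + 241.2 = 137.4935

c0=(281.67, 244.79) c1=(393.06, 216.94) c2=(361.50, 114.44) c3=(258.14, 137.49)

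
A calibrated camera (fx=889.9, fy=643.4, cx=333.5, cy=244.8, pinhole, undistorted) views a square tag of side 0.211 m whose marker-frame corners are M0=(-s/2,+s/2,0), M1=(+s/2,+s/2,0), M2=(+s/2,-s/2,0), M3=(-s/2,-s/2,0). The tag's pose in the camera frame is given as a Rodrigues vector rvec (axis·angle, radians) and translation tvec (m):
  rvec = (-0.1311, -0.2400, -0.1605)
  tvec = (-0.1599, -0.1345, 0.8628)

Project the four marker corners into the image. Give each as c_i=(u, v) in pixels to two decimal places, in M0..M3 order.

c0=(71.73, 232.14) c1=(292.45, 210.88) c2=(257.34, 64.18) c3=(40.50, 75.87)

Intrinsics K: fx=889.9, fy=643.4, cx=333.5, cy=244.8
Marker side s = 0.211 m; corners in marker frame (Z=0):
  M0 = (-0.1055, +0.1055, 0)
  M1 = (+0.1055, +0.1055, 0)
  M2 = (+0.1055, -0.1055, 0)
  M3 = (-0.1055, -0.1055, 0)
rvec = (-0.1311, -0.2400, -0.1605), |rvec| = θ = 0.31709 rad = 18.168°
Rodrigues: sinθ=0.31181, 1−cosθ=0.04985; R = I + sinθ·[k]× + (1−cosθ)·[k]×²:
    [+0.95867 +0.17342 -0.22557]
    [-0.14222 +0.97871 +0.14801]
    [+0.24643 -0.10981 +0.96292]
t = (-0.1599, -0.1345, 0.8628) m
M0: Pc = R·M0+t = (-0.24274, -0.01624, +0.82522); u = 889.9·(-0.24274)/0.82522 + 333.5 = 71.7296, v = 643.4·(-0.01624)/0.82522 + 244.8 = 232.1365
M1: Pc = R·M1+t = (-0.04046, -0.04625, +0.87721); u = 889.9·(-0.04046)/0.87721 + 333.5 = 292.4505, v = 643.4·(-0.04625)/0.87721 + 244.8 = 210.8767
M2: Pc = R·M2+t = (-0.07706, -0.25276, +0.90038); u = 889.9·(-0.07706)/0.90038 + 333.5 = 257.3404, v = 643.4·(-0.25276)/0.90038 + 244.8 = 64.1832
M3: Pc = R·M3+t = (-0.27934, -0.22275, +0.84839); u = 889.9·(-0.27934)/0.84839 + 333.5 = 40.4959, v = 643.4·(-0.22275)/0.84839 + 244.8 = 75.8716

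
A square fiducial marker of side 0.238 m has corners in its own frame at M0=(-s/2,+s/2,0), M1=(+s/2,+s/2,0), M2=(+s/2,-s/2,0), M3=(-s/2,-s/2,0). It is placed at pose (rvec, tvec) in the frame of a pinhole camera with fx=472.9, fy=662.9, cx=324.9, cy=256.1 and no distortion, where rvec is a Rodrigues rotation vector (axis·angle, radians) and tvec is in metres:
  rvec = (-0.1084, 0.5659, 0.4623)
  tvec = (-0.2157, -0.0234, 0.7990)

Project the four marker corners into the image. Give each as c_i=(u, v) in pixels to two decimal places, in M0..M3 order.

c0=(129.49, 283.74) c1=(209.10, 372.39) c2=(277.45, 180.97) c3=(187.05, 120.27)

Intrinsics K: fx=472.9, fy=662.9, cx=324.9, cy=256.1
Marker side s = 0.238 m; corners in marker frame (Z=0):
  M0 = (-0.1190, +0.1190, 0)
  M1 = (+0.1190, +0.1190, 0)
  M2 = (+0.1190, -0.1190, 0)
  M3 = (-0.1190, -0.1190, 0)
rvec = (-0.1084, 0.5659, 0.4623), |rvec| = θ = 0.73873 rad = 42.326°
Rodrigues: sinθ=0.67335, 1−cosθ=0.26067; R = I + sinθ·[k]× + (1−cosθ)·[k]×²:
    [+0.74494 -0.45069 +0.49188]
    [+0.39208 +0.89230 +0.22377]
    [-0.53975 +0.02616 +0.84142]
t = (-0.2157, -0.0234, 0.7990) m
M0: Pc = R·M0+t = (-0.35798, +0.03613, +0.86634); u = 472.9·(-0.35798)/0.86634 + 324.9 = 129.4942, v = 662.9·(+0.03613)/0.86634 + 256.1 = 283.7422
M1: Pc = R·M1+t = (-0.18068, +0.12944, +0.73788); u = 472.9·(-0.18068)/0.73788 + 324.9 = 209.1019, v = 662.9·(+0.12944)/0.73788 + 256.1 = 372.3878
M2: Pc = R·M2+t = (-0.07342, -0.08293, +0.73166); u = 472.9·(-0.07342)/0.73166 + 324.9 = 277.4454, v = 662.9·(-0.08293)/0.73166 + 256.1 = 180.9672
M3: Pc = R·M3+t = (-0.25072, -0.17624, +0.86012); u = 472.9·(-0.25072)/0.86012 + 324.9 = 187.0541, v = 662.9·(-0.17624)/0.86012 + 256.1 = 120.2692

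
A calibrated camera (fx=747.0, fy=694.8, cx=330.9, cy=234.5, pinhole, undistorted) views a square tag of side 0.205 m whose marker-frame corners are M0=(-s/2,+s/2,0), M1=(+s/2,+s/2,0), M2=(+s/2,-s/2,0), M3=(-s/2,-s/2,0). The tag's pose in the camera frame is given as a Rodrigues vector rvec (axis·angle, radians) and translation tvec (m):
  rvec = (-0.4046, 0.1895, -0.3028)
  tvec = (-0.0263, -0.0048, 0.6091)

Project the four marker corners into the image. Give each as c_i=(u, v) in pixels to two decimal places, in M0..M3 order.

Intrinsics K: fx=747.0, fy=694.8, cx=330.9, cy=234.5
Marker side s = 0.205 m; corners in marker frame (Z=0):
  M0 = (-0.1025, +0.1025, 0)
  M1 = (+0.1025, +0.1025, 0)
  M2 = (+0.1025, -0.1025, 0)
  M3 = (-0.1025, -0.1025, 0)
rvec = (-0.4046, 0.1895, -0.3028), |rvec| = θ = 0.53972 rad = 30.924°
Rodrigues: sinθ=0.51390, 1−cosθ=0.14215; R = I + sinθ·[k]× + (1−cosθ)·[k]×²:
    [+0.93773 +0.25090 +0.24022]
    [-0.32573 +0.87538 +0.35724]
    [-0.12065 -0.41324 +0.90259]
t = (-0.0263, -0.0048, 0.6091) m
M0: Pc = R·M0+t = (-0.09670, +0.11831, +0.57911); u = 747.0·(-0.09670)/0.57911 + 330.9 = 206.1645, v = 694.8·(+0.11831)/0.57911 + 234.5 = 376.4487
M1: Pc = R·M1+t = (+0.09553, +0.05154, +0.55438); u = 747.0·(+0.09553)/0.55438 + 330.9 = 459.6294, v = 694.8·(+0.05154)/0.55438 + 234.5 = 299.0939
M2: Pc = R·M2+t = (+0.04410, -0.12791, +0.63909); u = 747.0·(+0.04410)/0.63909 + 330.9 = 382.4472, v = 694.8·(-0.12791)/0.63909 + 234.5 = 95.4370
M3: Pc = R·M3+t = (-0.14813, -0.06114, +0.66382); u = 747.0·(-0.14813)/0.66382 + 330.9 = 164.2041, v = 694.8·(-0.06114)/0.66382 + 234.5 = 170.5080

c0=(206.16, 376.45) c1=(459.63, 299.09) c2=(382.45, 95.44) c3=(164.20, 170.51)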